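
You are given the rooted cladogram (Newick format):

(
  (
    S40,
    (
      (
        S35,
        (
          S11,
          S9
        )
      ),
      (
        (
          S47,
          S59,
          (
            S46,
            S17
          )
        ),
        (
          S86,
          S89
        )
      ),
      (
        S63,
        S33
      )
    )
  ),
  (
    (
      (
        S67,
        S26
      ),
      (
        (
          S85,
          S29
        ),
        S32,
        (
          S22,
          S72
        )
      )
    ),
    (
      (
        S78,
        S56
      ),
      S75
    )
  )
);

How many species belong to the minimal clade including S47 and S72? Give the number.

The MRCA of S47 and S72 is the root, so the clade is the entire tree.
That clade contains 22 terminal taxa: S11, S17, S22, S26, S29, S32, S33, S35, S40, S46, S47, S56, S59, S63, S67, S72, S75, S78, S85, S86, S89, S9.

22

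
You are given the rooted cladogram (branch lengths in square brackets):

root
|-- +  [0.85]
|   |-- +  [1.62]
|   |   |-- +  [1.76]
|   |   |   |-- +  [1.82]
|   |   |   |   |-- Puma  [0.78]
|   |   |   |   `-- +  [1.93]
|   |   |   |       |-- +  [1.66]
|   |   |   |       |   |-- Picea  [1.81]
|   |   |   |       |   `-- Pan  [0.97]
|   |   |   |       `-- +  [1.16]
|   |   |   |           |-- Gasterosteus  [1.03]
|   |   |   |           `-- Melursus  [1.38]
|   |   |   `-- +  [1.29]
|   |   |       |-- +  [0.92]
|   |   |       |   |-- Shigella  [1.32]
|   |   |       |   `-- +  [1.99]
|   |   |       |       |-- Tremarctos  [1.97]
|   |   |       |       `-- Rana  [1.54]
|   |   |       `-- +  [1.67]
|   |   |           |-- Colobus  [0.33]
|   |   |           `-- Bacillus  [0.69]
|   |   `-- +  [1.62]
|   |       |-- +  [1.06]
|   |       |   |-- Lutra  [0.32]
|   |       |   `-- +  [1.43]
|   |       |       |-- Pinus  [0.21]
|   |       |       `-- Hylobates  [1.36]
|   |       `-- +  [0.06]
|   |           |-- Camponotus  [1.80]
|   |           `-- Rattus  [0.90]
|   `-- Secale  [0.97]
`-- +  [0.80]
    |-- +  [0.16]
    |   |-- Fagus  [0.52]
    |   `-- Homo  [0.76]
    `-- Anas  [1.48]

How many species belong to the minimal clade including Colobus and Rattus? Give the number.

The MRCA of Colobus and Rattus is the node subtending (((Puma,((Picea,Pan),(Gasterosteus,Melursus))),((Shigella,(Tremarctos,Rana)),(Colobus,Bacillus))),((Lutra,(Pinus,Hylobates)),(Camponotus,Rattus))).
That clade contains 15 terminal taxa: Bacillus, Camponotus, Colobus, Gasterosteus, Hylobates, Lutra, Melursus, Pan, Picea, Pinus, Puma, Rana, Rattus, Shigella, Tremarctos.

15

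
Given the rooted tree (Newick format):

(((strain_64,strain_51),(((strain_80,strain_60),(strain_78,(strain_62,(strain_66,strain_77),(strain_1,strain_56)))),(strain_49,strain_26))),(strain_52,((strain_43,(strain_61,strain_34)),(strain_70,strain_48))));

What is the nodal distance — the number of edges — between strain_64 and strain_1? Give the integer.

8

The MRCA of strain_64 and strain_1 is the node subtending ((strain_64,strain_51),(((strain_80,strain_60),(strain_78,(strain_62,(strain_66,strain_77),(strain_1,strain_56)))),(strain_49,strain_26))).
From strain_64 up to that node: 2 branches. From strain_1 up to the same node: 6 branches. Total: 2 + 6 = 8.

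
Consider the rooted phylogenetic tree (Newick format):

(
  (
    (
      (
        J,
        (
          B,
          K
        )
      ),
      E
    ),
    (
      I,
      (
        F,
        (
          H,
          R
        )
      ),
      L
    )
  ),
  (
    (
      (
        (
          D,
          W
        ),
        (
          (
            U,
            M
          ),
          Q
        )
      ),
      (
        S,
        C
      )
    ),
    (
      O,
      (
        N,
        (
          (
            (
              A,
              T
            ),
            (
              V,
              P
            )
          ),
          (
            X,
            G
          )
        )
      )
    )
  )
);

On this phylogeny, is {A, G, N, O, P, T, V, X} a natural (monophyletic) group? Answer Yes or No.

The most recent common ancestor of these taxa subtends (O,(N,(((A,T),(V,P)),(X,G)))).
That clade has exactly 8 tips — every listed taxon and nothing else — so the group is monophyletic.

Yes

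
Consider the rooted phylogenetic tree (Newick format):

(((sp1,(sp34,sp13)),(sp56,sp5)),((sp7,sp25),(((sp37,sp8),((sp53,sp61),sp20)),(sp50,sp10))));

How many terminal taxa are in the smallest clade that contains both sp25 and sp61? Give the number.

9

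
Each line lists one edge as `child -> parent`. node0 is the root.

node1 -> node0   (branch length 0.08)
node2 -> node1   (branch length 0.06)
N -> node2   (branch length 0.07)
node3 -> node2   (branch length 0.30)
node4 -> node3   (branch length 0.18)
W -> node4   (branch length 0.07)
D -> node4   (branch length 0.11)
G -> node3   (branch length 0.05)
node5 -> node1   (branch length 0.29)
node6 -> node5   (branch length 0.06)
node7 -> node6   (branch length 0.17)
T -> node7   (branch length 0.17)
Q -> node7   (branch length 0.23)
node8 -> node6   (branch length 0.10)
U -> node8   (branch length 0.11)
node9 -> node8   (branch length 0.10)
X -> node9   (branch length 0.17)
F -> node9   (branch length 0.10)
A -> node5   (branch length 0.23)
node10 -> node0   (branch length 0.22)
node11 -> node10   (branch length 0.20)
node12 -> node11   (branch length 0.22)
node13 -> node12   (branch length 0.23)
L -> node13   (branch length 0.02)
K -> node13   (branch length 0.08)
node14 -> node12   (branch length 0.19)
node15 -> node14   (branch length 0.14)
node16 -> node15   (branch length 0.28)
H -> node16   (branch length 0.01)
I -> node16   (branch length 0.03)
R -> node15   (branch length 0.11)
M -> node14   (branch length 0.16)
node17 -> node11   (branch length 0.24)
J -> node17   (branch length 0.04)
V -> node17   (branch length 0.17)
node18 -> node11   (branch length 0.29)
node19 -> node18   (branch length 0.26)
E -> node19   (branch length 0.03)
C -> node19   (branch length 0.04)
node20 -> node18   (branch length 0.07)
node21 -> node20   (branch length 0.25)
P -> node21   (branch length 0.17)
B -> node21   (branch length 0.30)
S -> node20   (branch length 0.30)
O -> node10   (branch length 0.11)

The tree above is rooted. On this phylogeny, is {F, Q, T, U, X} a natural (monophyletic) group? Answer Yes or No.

Yes

The most recent common ancestor of these taxa subtends ((T,Q),(U,(X,F))).
That clade has exactly 5 tips — every listed taxon and nothing else — so the group is monophyletic.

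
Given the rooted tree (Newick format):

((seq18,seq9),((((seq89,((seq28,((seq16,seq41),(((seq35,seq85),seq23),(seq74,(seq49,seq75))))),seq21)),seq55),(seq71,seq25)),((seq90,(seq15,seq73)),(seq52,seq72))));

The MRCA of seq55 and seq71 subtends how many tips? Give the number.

14

The MRCA of seq55 and seq71 is the node subtending (((seq89,((seq28,((seq16,seq41),(((seq35,seq85),seq23),(seq74,(seq49,seq75))))),seq21)),seq55),(seq71,seq25)).
That clade contains 14 terminal taxa: seq16, seq21, seq23, seq25, seq28, seq35, seq41, seq49, seq55, seq71, seq74, seq75, seq85, seq89.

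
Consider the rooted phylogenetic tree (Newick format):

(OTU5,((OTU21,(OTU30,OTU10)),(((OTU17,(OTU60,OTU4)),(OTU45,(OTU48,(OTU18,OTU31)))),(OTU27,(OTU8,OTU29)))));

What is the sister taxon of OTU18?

OTU31

OTU18 attaches to the tree at the node subtending (OTU18,OTU31).
The other lineage descending from that same node — the sister group — is the single tip OTU31.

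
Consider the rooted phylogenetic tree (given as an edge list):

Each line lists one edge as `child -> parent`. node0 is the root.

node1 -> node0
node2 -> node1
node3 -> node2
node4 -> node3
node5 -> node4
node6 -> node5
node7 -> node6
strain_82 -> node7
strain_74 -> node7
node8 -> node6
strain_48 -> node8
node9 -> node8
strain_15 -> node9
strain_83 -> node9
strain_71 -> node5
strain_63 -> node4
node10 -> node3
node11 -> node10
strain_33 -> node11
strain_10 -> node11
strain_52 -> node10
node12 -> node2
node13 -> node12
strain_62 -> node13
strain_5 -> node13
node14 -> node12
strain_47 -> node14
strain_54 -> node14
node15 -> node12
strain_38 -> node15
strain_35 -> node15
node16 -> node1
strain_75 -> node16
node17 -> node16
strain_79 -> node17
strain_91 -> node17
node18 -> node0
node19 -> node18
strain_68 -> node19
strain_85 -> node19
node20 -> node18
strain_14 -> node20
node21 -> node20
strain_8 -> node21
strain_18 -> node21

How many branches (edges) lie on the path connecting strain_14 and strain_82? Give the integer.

The MRCA of strain_14 and strain_82 is the root of the tree.
From strain_14 up to that node: 3 branches. From strain_82 up to the same node: 8 branches. Total: 3 + 8 = 11.

11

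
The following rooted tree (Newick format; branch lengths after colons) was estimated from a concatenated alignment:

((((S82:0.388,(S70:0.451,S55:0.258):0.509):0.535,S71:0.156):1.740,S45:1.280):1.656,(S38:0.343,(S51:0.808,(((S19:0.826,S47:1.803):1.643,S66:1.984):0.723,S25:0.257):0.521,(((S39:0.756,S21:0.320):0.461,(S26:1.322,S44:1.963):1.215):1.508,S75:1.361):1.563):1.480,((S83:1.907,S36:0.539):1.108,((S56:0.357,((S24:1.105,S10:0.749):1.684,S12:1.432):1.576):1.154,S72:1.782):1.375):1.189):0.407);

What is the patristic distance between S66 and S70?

The path runs S66 → … → MRCA → … → S70; the MRCA is the root of the tree.
Branch lengths along that path: 1.984 + 0.723 + 0.521 + 1.480 + 0.407 + 1.656 + 1.740 + 0.535 + 0.509 + 0.451 = 10.006.

10.006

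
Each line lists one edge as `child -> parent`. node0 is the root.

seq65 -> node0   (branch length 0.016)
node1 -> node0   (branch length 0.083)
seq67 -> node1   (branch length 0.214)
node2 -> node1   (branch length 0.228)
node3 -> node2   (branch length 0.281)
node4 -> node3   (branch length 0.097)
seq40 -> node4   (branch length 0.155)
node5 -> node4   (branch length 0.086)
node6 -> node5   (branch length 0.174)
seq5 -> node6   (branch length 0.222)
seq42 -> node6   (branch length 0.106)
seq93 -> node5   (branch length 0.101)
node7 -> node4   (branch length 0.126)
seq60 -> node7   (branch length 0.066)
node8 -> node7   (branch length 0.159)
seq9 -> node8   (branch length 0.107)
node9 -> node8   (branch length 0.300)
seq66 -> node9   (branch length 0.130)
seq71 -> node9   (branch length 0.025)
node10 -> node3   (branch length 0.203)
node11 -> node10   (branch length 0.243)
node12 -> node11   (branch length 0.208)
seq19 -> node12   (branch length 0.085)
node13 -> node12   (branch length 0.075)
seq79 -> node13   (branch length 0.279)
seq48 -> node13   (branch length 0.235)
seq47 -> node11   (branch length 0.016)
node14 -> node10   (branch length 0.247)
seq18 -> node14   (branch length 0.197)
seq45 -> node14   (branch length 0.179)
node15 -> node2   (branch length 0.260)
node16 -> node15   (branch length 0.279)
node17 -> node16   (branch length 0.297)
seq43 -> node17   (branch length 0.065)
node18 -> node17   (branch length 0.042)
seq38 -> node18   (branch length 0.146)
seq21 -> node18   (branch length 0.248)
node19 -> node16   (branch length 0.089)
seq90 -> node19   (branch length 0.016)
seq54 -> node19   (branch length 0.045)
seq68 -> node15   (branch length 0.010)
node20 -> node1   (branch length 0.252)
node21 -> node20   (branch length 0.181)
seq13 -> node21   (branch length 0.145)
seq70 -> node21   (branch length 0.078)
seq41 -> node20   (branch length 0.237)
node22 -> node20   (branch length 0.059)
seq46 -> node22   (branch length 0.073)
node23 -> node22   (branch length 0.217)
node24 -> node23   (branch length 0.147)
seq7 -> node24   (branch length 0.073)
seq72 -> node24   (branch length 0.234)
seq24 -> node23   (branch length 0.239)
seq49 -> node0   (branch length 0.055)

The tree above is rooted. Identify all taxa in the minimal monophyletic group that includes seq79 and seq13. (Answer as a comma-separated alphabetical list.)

seq13, seq18, seq19, seq21, seq24, seq38, seq40, seq41, seq42, seq43, seq45, seq46, seq47, seq48, seq5, seq54, seq60, seq66, seq67, seq68, seq7, seq70, seq71, seq72, seq79, seq9, seq90, seq93

Tracing seq79: it sits inside (seq79,seq48).
Tracing seq13: it sits inside (seq13,seq70).
The smallest clade enclosing both is (seq67,(((seq40,((seq5,seq42),seq93),(seq60,(seq9,(seq66,seq71)))),(((seq19,(seq79,seq48)),seq47),(seq18,seq45))),(((seq43,(seq38,seq21)),(seq90,seq54)),seq68)),((seq13,seq70),seq41,(seq46,((seq7,seq72),seq24)))); the answer is its 28 terminal taxa in alphabetical order.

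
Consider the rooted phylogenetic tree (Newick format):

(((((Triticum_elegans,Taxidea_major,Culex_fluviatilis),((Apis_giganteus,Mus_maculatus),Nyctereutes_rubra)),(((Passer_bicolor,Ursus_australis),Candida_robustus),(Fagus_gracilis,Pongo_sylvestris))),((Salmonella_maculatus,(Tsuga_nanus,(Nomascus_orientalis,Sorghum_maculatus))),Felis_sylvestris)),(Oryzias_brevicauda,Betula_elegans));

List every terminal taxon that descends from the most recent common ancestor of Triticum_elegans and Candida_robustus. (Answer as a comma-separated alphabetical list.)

Apis_giganteus, Candida_robustus, Culex_fluviatilis, Fagus_gracilis, Mus_maculatus, Nyctereutes_rubra, Passer_bicolor, Pongo_sylvestris, Taxidea_major, Triticum_elegans, Ursus_australis

Tracing Triticum_elegans: it sits inside (Triticum_elegans,Taxidea_major,Culex_fluviatilis).
Tracing Candida_robustus: it sits inside ((Passer_bicolor,Ursus_australis),Candida_robustus).
The smallest clade enclosing both is (((Triticum_elegans,Taxidea_major,Culex_fluviatilis),((Apis_giganteus,Mus_maculatus),Nyctereutes_rubra)),(((Passer_bicolor,Ursus_australis),Candida_robustus),(Fagus_gracilis,Pongo_sylvestris))); the answer is its 11 terminal taxa in alphabetical order.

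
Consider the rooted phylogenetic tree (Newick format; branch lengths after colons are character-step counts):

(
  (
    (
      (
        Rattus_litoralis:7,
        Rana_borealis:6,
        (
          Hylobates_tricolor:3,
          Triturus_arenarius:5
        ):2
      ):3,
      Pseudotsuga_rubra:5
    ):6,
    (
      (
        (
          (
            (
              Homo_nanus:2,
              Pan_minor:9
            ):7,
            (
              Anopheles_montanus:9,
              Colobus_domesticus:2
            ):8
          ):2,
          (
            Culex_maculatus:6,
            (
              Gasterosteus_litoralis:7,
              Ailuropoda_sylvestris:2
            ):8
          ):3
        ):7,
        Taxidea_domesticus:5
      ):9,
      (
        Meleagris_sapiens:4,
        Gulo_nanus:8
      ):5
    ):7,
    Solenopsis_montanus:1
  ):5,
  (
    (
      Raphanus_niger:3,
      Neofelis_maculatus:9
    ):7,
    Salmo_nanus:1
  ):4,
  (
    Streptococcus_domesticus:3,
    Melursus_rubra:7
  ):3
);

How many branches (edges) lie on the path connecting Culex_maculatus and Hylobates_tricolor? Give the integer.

9

The MRCA of Culex_maculatus and Hylobates_tricolor is the node subtending (((Rattus_litoralis,Rana_borealis,(Hylobates_tricolor,Triturus_arenarius)),Pseudotsuga_rubra),(((((Homo_nanus,Pan_minor),(Anopheles_montanus,Colobus_domesticus)),(Culex_maculatus,(Gasterosteus_litoralis,Ailuropoda_sylvestris))),Taxidea_domesticus),(Meleagris_sapiens,Gulo_nanus)),Solenopsis_montanus).
From Culex_maculatus up to that node: 5 branches. From Hylobates_tricolor up to the same node: 4 branches. Total: 5 + 4 = 9.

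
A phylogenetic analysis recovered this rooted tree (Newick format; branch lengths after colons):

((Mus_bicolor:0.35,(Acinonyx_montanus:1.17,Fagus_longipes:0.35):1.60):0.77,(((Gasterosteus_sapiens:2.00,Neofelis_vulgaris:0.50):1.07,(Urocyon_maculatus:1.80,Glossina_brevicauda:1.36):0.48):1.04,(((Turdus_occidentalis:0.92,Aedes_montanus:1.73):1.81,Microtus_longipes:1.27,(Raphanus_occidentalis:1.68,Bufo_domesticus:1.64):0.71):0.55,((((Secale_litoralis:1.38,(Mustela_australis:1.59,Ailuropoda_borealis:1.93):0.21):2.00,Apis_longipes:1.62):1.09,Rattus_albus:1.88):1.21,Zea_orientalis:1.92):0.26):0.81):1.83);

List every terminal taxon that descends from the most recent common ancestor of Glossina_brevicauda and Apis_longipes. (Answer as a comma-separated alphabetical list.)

Tracing Glossina_brevicauda: it sits inside (Urocyon_maculatus,Glossina_brevicauda).
Tracing Apis_longipes: it sits inside ((Secale_litoralis,(Mustela_australis,Ailuropoda_borealis)),Apis_longipes).
The smallest clade enclosing both is (((Gasterosteus_sapiens,Neofelis_vulgaris),(Urocyon_maculatus,Glossina_brevicauda)),(((Turdus_occidentalis,Aedes_montanus),Microtus_longipes,(Raphanus_occidentalis,Bufo_domesticus)),((((Secale_litoralis,(Mustela_australis,Ailuropoda_borealis)),Apis_longipes),Rattus_albus),Zea_orientalis))); the answer is its 15 terminal taxa in alphabetical order.

Aedes_montanus, Ailuropoda_borealis, Apis_longipes, Bufo_domesticus, Gasterosteus_sapiens, Glossina_brevicauda, Microtus_longipes, Mustela_australis, Neofelis_vulgaris, Raphanus_occidentalis, Rattus_albus, Secale_litoralis, Turdus_occidentalis, Urocyon_maculatus, Zea_orientalis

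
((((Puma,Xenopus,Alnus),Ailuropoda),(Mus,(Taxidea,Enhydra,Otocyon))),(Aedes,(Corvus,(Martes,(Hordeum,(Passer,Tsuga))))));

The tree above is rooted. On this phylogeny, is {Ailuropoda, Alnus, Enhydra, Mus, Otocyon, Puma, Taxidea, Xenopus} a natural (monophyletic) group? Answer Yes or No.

The most recent common ancestor of these taxa subtends (((Puma,Xenopus,Alnus),Ailuropoda),(Mus,(Taxidea,Enhydra,Otocyon))).
That clade has exactly 8 tips — every listed taxon and nothing else — so the group is monophyletic.

Yes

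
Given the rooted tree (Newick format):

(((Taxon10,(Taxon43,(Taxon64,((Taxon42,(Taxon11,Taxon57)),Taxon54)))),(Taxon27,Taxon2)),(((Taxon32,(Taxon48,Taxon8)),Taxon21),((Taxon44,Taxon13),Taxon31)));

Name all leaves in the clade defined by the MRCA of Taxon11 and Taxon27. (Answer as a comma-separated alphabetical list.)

Taxon10, Taxon11, Taxon2, Taxon27, Taxon42, Taxon43, Taxon54, Taxon57, Taxon64

Tracing Taxon11: it sits inside (Taxon11,Taxon57).
Tracing Taxon27: it sits inside (Taxon27,Taxon2).
The smallest clade enclosing both is ((Taxon10,(Taxon43,(Taxon64,((Taxon42,(Taxon11,Taxon57)),Taxon54)))),(Taxon27,Taxon2)); the answer is its 9 terminal taxa in alphabetical order.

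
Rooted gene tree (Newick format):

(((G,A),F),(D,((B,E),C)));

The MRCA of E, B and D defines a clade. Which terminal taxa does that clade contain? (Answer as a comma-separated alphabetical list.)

Tracing E: it sits inside (B,E).
Tracing B: it sits inside (B,E).
Tracing D: it sits inside (D,((B,E),C)).
The smallest clade enclosing all 3 is (D,((B,E),C)); the answer is its 4 terminal taxa in alphabetical order.

B, C, D, E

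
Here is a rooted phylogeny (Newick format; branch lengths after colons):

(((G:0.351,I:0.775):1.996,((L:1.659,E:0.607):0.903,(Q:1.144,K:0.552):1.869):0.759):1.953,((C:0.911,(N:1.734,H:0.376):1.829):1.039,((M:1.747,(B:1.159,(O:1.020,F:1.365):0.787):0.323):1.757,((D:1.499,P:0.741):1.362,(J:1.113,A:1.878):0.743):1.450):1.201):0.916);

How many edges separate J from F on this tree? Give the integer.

7

The MRCA of J and F is the node subtending ((M,(B,(O,F))),((D,P),(J,A))).
From J up to that node: 3 branches. From F up to the same node: 4 branches. Total: 3 + 4 = 7.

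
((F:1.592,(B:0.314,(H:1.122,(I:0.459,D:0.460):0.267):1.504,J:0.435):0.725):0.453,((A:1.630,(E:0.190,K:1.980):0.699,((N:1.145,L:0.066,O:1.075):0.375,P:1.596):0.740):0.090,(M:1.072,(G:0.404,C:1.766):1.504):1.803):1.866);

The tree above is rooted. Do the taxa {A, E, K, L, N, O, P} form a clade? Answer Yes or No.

The most recent common ancestor of these taxa subtends (A,(E,K),((N,L,O),P)).
That clade has exactly 7 tips — every listed taxon and nothing else — so the group is monophyletic.

Yes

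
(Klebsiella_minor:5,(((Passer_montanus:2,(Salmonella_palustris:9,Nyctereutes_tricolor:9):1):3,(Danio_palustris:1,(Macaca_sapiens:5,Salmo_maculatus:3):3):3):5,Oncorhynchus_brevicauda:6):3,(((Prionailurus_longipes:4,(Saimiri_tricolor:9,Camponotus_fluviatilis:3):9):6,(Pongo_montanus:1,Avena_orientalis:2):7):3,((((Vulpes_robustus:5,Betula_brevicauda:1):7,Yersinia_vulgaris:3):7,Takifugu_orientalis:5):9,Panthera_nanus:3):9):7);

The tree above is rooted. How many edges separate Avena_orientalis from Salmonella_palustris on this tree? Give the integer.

9

The MRCA of Avena_orientalis and Salmonella_palustris is the root of the tree.
From Avena_orientalis up to that node: 4 branches. From Salmonella_palustris up to the same node: 5 branches. Total: 4 + 5 = 9.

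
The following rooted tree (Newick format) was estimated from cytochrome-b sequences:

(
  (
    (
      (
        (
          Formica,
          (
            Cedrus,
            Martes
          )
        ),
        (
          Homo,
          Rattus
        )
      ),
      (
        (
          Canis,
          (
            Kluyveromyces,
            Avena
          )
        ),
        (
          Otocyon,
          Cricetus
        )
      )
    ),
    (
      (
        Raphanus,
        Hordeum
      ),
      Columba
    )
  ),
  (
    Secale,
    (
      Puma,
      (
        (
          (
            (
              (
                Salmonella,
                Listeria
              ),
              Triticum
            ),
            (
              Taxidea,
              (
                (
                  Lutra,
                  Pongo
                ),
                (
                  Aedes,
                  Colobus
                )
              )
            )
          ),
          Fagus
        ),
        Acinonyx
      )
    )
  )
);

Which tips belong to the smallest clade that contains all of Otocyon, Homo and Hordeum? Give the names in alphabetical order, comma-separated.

Avena, Canis, Cedrus, Columba, Cricetus, Formica, Homo, Hordeum, Kluyveromyces, Martes, Otocyon, Raphanus, Rattus

Tracing Otocyon: it sits inside (Otocyon,Cricetus).
Tracing Homo: it sits inside (Homo,Rattus).
Tracing Hordeum: it sits inside (Raphanus,Hordeum).
The smallest clade enclosing all 3 is ((((Formica,(Cedrus,Martes)),(Homo,Rattus)),((Canis,(Kluyveromyces,Avena)),(Otocyon,Cricetus))),((Raphanus,Hordeum),Columba)); the answer is its 13 terminal taxa in alphabetical order.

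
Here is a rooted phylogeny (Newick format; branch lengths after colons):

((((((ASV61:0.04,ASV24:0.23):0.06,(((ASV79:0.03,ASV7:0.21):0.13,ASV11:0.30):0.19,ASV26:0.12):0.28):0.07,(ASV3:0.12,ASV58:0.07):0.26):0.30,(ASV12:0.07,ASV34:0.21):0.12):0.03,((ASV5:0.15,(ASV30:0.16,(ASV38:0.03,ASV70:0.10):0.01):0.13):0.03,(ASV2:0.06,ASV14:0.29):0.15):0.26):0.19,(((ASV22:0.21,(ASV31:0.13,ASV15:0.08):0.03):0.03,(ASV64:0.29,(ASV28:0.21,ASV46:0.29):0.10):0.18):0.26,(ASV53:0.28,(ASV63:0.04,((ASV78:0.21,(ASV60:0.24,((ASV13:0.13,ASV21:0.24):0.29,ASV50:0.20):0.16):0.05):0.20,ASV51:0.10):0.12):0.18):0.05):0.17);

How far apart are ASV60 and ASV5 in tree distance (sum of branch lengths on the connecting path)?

1.64

The path runs ASV60 → … → MRCA → … → ASV5; the MRCA is the root of the tree.
Branch lengths along that path: 0.24 + 0.05 + 0.20 + 0.12 + 0.18 + 0.05 + 0.17 + 0.19 + 0.26 + 0.03 + 0.15 = 1.64.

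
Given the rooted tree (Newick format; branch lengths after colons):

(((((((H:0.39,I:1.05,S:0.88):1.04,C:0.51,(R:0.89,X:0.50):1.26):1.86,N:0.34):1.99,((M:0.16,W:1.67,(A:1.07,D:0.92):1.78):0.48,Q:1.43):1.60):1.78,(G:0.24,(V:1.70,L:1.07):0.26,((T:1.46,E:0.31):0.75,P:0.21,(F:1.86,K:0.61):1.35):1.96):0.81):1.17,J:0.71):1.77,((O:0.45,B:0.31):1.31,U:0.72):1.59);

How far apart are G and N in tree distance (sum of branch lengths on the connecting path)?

The path runs G → … → MRCA → … → N; the MRCA is the node subtending (((((H,I,S),C,(R,X)),N),((M,W,(A,D)),Q)),(G,(V,L),((T,E),P,(F,K)))).
Branch lengths along that path: 0.24 + 0.81 + 1.78 + 1.99 + 0.34 = 5.16.

5.16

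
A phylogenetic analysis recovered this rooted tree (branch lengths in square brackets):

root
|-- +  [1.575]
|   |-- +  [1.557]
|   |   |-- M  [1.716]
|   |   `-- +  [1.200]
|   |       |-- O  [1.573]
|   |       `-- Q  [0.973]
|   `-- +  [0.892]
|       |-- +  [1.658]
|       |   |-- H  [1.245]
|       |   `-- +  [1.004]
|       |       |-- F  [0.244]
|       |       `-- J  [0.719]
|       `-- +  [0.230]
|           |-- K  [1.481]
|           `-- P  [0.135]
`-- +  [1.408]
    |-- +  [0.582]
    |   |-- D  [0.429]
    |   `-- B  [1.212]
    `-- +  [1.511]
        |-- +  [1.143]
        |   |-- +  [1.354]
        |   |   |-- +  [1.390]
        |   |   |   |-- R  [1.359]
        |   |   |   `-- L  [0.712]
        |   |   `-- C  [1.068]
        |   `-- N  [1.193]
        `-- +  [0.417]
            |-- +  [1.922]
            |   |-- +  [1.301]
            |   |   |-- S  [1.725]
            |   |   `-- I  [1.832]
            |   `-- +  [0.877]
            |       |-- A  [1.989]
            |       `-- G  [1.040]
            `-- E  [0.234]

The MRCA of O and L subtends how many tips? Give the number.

The MRCA of O and L is the root, so the clade is the entire tree.
That clade contains 19 terminal taxa: A, B, C, D, E, F, G, H, I, J, K, L, M, N, O, P, Q, R, S.

19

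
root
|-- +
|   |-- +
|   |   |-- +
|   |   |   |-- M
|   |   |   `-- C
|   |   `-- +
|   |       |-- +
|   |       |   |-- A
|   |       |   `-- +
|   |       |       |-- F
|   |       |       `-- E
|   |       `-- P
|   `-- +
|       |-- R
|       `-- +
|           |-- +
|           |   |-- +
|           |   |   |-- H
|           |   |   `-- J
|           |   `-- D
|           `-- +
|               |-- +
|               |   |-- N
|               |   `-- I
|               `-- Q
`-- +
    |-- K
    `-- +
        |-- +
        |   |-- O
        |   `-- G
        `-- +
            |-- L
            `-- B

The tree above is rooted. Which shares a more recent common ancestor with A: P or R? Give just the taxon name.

P

The MRCA of A and P subtends ((A,(F,E)),P) (4 taxa).
The MRCA of A and R subtends (((M,C),((A,(F,E)),P)),(R,(((H,J),D),((N,I),Q)))) (13 taxa).
The first is nested inside the second, so A shares a more recent common ancestor with P.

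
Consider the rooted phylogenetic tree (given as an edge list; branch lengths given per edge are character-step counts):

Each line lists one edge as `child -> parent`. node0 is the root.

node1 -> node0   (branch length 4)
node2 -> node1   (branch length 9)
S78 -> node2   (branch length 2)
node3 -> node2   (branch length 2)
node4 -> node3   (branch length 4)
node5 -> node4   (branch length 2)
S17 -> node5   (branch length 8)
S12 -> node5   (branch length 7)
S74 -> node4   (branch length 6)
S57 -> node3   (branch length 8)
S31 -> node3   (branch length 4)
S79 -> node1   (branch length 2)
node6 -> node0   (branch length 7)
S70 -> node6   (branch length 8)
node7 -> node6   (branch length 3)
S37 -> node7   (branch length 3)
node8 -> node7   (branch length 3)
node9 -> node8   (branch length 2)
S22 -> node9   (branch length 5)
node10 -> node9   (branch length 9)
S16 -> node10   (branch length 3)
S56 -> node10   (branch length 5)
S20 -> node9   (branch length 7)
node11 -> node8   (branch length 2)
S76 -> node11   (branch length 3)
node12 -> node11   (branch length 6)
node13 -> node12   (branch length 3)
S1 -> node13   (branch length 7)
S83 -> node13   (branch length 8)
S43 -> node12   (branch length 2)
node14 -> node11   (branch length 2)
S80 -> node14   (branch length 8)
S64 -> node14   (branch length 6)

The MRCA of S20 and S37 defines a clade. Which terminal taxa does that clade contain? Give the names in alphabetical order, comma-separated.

S1, S16, S20, S22, S37, S43, S56, S64, S76, S80, S83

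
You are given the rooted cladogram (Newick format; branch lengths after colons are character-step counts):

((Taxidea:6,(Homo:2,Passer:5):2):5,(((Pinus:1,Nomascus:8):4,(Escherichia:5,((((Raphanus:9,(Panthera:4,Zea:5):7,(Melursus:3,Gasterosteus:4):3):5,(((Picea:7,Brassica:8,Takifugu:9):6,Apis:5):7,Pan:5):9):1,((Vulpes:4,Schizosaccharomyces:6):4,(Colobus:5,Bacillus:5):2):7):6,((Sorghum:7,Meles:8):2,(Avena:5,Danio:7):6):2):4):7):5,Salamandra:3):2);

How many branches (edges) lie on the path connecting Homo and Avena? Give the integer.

10

The MRCA of Homo and Avena is the root of the tree.
From Homo up to that node: 3 branches. From Avena up to the same node: 7 branches. Total: 3 + 7 = 10.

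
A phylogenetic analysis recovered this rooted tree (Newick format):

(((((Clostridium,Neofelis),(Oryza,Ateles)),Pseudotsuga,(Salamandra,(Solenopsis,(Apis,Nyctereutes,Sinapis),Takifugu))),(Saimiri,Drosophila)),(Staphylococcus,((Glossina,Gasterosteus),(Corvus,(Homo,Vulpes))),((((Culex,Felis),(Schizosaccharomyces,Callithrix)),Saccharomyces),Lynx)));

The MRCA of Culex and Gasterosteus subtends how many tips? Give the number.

The MRCA of Culex and Gasterosteus is the node subtending (Staphylococcus,((Glossina,Gasterosteus),(Corvus,(Homo,Vulpes))),((((Culex,Felis),(Schizosaccharomyces,Callithrix)),Saccharomyces),Lynx)).
That clade contains 12 terminal taxa: Callithrix, Corvus, Culex, Felis, Gasterosteus, Glossina, Homo, Lynx, Saccharomyces, Schizosaccharomyces, Staphylococcus, Vulpes.

12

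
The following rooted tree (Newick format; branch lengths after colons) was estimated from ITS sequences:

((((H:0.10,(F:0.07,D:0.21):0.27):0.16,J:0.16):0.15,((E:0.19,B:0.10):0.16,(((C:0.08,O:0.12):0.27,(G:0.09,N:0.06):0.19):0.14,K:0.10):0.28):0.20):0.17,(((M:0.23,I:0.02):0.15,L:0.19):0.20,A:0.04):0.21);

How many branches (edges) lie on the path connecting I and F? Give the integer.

9

The MRCA of I and F is the root of the tree.
From I up to that node: 4 branches. From F up to the same node: 5 branches. Total: 4 + 5 = 9.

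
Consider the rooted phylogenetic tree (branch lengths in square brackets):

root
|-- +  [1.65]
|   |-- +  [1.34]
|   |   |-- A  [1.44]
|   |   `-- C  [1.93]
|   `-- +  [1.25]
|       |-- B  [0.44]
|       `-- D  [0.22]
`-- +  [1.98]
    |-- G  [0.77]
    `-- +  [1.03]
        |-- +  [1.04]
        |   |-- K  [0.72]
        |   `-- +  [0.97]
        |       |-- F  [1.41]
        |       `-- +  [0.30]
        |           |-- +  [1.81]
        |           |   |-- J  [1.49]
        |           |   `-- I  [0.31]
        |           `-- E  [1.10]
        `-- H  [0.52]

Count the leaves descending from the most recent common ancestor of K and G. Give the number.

7

The MRCA of K and G is the node subtending (G,((K,(F,((J,I),E))),H)).
That clade contains 7 terminal taxa: E, F, G, H, I, J, K.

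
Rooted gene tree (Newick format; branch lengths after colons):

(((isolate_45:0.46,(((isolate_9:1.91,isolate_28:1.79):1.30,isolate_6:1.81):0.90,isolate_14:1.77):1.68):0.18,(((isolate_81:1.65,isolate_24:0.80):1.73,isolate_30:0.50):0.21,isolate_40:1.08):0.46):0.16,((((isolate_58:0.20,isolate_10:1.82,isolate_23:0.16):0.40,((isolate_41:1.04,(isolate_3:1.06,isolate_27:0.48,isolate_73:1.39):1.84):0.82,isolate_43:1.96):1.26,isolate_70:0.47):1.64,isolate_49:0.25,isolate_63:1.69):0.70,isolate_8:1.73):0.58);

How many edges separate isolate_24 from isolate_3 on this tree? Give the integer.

The MRCA of isolate_24 and isolate_3 is the root of the tree.
From isolate_24 up to that node: 5 branches. From isolate_3 up to the same node: 7 branches. Total: 5 + 7 = 12.

12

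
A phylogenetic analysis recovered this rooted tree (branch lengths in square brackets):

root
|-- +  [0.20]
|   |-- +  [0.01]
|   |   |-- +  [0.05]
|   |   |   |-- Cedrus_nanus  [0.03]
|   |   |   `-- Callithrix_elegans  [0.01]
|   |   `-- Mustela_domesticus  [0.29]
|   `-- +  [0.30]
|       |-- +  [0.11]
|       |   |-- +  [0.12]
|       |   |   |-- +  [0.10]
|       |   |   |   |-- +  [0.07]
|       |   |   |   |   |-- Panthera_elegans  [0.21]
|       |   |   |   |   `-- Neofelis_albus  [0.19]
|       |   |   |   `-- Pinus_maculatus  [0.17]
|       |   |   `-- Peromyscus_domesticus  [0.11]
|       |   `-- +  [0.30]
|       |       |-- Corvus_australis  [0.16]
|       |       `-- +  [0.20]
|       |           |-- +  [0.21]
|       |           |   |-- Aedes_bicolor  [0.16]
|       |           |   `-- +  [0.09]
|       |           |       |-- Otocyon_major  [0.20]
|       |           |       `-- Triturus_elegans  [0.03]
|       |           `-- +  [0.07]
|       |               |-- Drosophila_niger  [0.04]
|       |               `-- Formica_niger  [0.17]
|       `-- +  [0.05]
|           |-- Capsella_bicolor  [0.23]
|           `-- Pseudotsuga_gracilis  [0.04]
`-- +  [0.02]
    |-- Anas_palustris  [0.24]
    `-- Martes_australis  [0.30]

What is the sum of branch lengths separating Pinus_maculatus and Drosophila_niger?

The path runs Pinus_maculatus → … → MRCA → … → Drosophila_niger; the MRCA is the node subtending ((((Panthera_elegans,Neofelis_albus),Pinus_maculatus),Peromyscus_domesticus),(Corvus_australis,((Aedes_bicolor,(Otocyon_major,Triturus_elegans)),(Drosophila_niger,Formica_niger)))).
Branch lengths along that path: 0.17 + 0.10 + 0.12 + 0.30 + 0.20 + 0.07 + 0.04 = 1.00.

1.00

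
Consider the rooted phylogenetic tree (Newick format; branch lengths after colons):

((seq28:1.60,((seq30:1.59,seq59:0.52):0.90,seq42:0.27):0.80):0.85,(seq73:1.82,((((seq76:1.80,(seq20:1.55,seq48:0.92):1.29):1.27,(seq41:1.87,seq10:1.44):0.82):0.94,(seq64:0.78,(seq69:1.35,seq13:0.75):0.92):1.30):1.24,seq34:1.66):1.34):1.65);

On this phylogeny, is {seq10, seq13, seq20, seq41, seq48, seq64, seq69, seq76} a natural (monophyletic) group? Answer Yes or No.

Yes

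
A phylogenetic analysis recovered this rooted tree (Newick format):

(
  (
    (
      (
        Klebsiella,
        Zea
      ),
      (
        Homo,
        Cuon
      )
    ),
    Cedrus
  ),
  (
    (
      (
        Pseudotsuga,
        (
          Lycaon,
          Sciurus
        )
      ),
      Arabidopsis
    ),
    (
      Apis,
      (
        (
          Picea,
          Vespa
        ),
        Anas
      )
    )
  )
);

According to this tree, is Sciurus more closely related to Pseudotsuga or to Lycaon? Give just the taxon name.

The MRCA of Sciurus and Lycaon subtends (Lycaon,Sciurus) (2 taxa).
The MRCA of Sciurus and Pseudotsuga subtends (Pseudotsuga,(Lycaon,Sciurus)) (3 taxa).
The first is nested inside the second, so Sciurus shares a more recent common ancestor with Lycaon.

Lycaon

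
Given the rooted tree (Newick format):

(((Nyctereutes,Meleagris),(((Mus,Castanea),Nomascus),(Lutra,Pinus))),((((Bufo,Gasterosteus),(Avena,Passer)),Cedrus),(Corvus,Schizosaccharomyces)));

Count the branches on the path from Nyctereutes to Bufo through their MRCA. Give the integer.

8

The MRCA of Nyctereutes and Bufo is the root of the tree.
From Nyctereutes up to that node: 3 branches. From Bufo up to the same node: 5 branches. Total: 3 + 5 = 8.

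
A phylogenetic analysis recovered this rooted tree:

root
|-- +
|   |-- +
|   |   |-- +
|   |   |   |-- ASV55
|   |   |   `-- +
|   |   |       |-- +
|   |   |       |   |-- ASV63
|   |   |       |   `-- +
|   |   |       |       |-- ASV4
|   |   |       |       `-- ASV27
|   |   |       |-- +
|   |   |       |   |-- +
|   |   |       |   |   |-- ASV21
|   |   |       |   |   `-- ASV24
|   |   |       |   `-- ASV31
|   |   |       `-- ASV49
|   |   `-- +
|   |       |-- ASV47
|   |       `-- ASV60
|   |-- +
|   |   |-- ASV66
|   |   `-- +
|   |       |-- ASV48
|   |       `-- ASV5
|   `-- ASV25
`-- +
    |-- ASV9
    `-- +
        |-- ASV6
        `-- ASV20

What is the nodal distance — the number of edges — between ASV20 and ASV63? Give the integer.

The MRCA of ASV20 and ASV63 is the root of the tree.
From ASV20 up to that node: 3 branches. From ASV63 up to the same node: 6 branches. Total: 3 + 6 = 9.

9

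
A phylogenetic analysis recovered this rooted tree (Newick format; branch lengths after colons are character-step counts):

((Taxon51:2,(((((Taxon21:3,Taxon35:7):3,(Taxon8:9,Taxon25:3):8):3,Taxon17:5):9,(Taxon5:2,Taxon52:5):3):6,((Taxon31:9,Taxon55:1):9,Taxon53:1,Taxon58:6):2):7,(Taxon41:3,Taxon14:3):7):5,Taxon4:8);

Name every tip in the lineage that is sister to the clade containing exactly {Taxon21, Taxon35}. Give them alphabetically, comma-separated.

The clade containing exactly {Taxon21, Taxon35} attaches to the tree at the node subtending ((Taxon21,Taxon35),(Taxon8,Taxon25)).
The other lineage descending from that same node — the sister group — is (Taxon8,Taxon25); its 2 tips in alphabetical order are the answer.

Taxon25, Taxon8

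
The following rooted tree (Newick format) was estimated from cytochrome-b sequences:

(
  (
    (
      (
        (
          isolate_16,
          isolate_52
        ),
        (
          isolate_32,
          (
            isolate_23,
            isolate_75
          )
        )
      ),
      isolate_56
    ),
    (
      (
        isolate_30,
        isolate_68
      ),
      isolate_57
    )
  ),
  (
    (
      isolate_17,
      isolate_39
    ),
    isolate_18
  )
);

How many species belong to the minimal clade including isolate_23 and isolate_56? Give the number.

6

The MRCA of isolate_23 and isolate_56 is the node subtending (((isolate_16,isolate_52),(isolate_32,(isolate_23,isolate_75))),isolate_56).
That clade contains 6 terminal taxa: isolate_16, isolate_23, isolate_32, isolate_52, isolate_56, isolate_75.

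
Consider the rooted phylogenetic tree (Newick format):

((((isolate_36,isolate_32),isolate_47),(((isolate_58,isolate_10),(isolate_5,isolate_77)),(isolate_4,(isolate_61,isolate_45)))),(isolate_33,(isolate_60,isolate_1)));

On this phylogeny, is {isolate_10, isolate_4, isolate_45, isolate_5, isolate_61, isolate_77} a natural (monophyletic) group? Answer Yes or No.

No

The MRCA of the listed taxa subtends (((isolate_58,isolate_10),(isolate_5,isolate_77)),(isolate_4,(isolate_61,isolate_45))).
That clade also contains isolate_58, which is not in the proposed group, so the group is not monophyletic.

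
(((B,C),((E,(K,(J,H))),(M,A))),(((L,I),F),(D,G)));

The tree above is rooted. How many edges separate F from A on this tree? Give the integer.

The MRCA of F and A is the root of the tree.
From F up to that node: 3 branches. From A up to the same node: 4 branches. Total: 3 + 4 = 7.

7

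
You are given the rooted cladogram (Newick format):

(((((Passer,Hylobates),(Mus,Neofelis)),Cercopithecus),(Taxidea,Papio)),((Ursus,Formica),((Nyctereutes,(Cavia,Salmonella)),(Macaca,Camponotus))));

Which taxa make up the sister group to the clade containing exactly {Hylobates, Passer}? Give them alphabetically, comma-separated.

Mus, Neofelis

The clade containing exactly {Hylobates, Passer} attaches to the tree at the node subtending ((Passer,Hylobates),(Mus,Neofelis)).
The other lineage descending from that same node — the sister group — is (Mus,Neofelis); its 2 tips in alphabetical order are the answer.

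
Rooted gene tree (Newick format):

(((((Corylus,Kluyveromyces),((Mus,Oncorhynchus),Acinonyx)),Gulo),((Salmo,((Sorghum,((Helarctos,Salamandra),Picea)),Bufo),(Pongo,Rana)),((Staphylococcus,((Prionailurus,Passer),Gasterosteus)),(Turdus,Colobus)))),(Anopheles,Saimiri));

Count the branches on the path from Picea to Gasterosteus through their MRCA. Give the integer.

9

The MRCA of Picea and Gasterosteus is the node subtending ((Salmo,((Sorghum,((Helarctos,Salamandra),Picea)),Bufo),(Pongo,Rana)),((Staphylococcus,((Prionailurus,Passer),Gasterosteus)),(Turdus,Colobus))).
From Picea up to that node: 5 branches. From Gasterosteus up to the same node: 4 branches. Total: 5 + 4 = 9.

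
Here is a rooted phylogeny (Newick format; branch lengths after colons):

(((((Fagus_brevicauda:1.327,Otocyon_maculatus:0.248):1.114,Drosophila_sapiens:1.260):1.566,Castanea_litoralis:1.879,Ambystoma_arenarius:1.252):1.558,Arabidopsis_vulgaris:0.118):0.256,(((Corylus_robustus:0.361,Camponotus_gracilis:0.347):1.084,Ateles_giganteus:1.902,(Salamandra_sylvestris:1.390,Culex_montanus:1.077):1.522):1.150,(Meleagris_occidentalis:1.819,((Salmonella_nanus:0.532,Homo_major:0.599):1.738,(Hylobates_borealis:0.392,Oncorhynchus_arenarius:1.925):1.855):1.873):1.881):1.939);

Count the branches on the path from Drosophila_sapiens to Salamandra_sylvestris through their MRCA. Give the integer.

8

The MRCA of Drosophila_sapiens and Salamandra_sylvestris is the root of the tree.
From Drosophila_sapiens up to that node: 4 branches. From Salamandra_sylvestris up to the same node: 4 branches. Total: 4 + 4 = 8.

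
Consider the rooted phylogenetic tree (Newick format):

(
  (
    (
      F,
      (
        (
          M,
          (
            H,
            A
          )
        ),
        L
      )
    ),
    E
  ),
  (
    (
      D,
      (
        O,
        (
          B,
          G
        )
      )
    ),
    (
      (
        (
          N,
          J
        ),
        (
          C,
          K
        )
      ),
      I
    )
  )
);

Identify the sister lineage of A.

H

A attaches to the tree at the node subtending (H,A).
The other lineage descending from that same node — the sister group — is the single tip H.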